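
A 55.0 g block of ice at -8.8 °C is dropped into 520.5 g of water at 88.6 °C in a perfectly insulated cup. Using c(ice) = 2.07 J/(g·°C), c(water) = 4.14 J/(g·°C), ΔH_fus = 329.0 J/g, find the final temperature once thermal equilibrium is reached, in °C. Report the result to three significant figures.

Heat to bring ice to 0 °C and melt it: q₁ = 55.0×2.07×8.8 + 55.0×329.0 = 19097 J
Heat the water can supply cooling to 0 °C: 520.5×4.14×88.6 = 190921 J > q₁, so all ice melts.
Energy balance: 520.5×4.14×(88.6 − T) = 19097 + 55.0×4.14×(T − 0)
2154.87(88.6 − T) = 19097 + 227.7 T
190921 − 19097 = 2382.57 T
T = 171824 / 2382.57 = 72.12 °C

T_f = 72.1 °C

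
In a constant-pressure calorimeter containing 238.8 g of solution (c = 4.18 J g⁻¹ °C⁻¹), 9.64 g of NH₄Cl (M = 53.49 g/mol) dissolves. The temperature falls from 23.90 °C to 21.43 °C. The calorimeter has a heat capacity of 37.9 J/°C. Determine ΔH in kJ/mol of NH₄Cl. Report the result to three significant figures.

ΔH = 14.2 kJ/mol

|ΔT| = |21.43 − 23.90| = 2.47 °C
|q_surr| = (238.8 × 4.18 + 37.9) × 2.47 = 1036.084 × 2.47 = 2559 J
n(NH₄Cl) = 9.64 / 53.49 = 0.1802 mol
Temperature fell, so q_rxn = +|q_surr| = 2.559 kJ
ΔH = q_rxn / n = 14.20 kJ/mol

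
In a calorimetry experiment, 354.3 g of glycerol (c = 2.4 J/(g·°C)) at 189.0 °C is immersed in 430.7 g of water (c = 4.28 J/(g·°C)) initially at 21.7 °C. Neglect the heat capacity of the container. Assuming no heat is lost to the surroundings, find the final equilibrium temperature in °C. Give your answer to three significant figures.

Heat lost by glycerol = heat gained by water.
(354.3)(2.4)(189.0 − T) = (430.7)(4.28)(T − 21.7)
850.32 (189.0 − T) = 1843.396 (T − 21.7)
160710 − 850.32 T = 1843.396 T − 40002
200712 = 2693.716 T
T = 74.51 °C

T_f = 74.5 °C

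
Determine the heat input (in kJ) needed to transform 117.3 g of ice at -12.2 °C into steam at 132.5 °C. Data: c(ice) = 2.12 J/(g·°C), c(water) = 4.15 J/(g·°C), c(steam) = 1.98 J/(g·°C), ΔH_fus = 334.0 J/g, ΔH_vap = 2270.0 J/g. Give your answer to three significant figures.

q = 365 kJ

q1 (heat ice -12.2→0.0 °C): 117.3 × 2.12 × 12.2 = 3034 J
q2 (melt at 0 °C): 117.3 × 334.0 = 39178 J
q3 (heat water 0.0→100.0 °C): 117.3 × 4.15 × 100.0 = 48680 J
q4 (vaporize at 100 °C): 117.3 × 2270.0 = 266271 J
q5 (heat steam 100.0→132.5 °C): 117.3 × 1.98 × 32.5 = 7548 J
Total: 3034 + 39178 + 48680 + 266271 + 7548 = 364711 J = 365 kJ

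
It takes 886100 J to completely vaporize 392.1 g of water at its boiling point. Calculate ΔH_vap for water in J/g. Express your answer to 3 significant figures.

ΔH_vap = q / m = 886100 / 392.1 = 2260 J/g

ΔH_vap = 2260 J/g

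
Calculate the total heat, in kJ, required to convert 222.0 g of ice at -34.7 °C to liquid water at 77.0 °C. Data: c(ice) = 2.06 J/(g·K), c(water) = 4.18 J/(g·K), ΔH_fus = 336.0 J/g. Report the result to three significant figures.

q = 162 kJ

q1 (heat ice -34.7→0.0 °C): 222.0 × 2.06 × 34.7 = 15869 J
q2 (melt at 0 °C): 222.0 × 336.0 = 74592 J
q3 (heat water 0.0→77.0 °C): 222.0 × 4.18 × 77.0 = 71453 J
Total: 15869 + 74592 + 71453 = 161914 J = 162 kJ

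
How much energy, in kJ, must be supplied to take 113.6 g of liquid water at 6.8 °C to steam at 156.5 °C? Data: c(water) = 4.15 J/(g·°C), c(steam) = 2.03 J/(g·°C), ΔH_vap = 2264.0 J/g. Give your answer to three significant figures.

q = 314 kJ

q1 (heat water 6.8→100.0 °C): 113.6 × 4.15 × 93.2 = 43938 J
q2 (vaporize at 100 °C): 113.6 × 2264.0 = 257190 J
q3 (heat steam 100.0→156.5 °C): 113.6 × 2.03 × 56.5 = 13029 J
Total: 43938 + 257190 + 13029 = 314157 J = 314 kJ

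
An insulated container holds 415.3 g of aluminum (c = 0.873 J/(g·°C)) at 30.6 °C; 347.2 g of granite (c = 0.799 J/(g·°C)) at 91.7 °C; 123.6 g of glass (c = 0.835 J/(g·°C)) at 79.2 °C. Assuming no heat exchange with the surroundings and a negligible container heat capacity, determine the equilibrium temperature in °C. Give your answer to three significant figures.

T_f = 60.2 °C

Σ mᵢcᵢ(T − Tᵢ) = 0  ⇒  T = Σ mᵢcᵢTᵢ / Σ mᵢcᵢ
Σ mᵢcᵢ = 415.3×0.873 + 347.2×0.799 + 123.6×0.835 = 743.1757
Σ mᵢcᵢTᵢ = 362.5569×30.6 + 277.4128×91.7 + 103.206×79.2 = 44707
T = 44707 / 743.1757 = 60.16 °C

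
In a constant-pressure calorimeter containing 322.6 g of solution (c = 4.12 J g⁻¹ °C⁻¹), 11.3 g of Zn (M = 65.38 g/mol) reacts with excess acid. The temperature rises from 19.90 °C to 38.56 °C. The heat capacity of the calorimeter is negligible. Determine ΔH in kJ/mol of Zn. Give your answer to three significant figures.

|ΔT| = |38.56 − 19.90| = 18.66 °C
|q_surr| = (322.6 × 4.12) × 18.66 = 1329.112 × 18.66 = 24801 J
n(Zn) = 11.3 / 65.38 = 0.17284 mol
Temperature rose, so q_rxn = −|q_surr| = -24.801 kJ
ΔH = q_rxn / n = -143.49 kJ/mol

ΔH = -143 kJ/mol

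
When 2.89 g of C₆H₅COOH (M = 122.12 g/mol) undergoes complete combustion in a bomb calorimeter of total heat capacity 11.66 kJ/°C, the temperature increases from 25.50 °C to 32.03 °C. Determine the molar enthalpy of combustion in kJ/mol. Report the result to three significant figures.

ΔH = -3220 kJ/mol

ΔT = 32.03 − 25.50 = 6.53 °C
q_cal = C_cal × ΔT = 11.66 × 6.53 = 76.1398 kJ
n = 2.89 / 122.12 = 0.02367 mol
q_rxn = −q_cal = -76.1398 kJ
ΔH = -76.1398 / 0.02367 = -3217 kJ/mol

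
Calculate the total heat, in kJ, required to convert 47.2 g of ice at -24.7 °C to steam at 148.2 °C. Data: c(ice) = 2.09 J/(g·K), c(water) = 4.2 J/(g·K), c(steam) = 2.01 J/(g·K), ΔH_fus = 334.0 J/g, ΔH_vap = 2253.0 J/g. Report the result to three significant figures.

q1 (heat ice -24.7→0.0 °C): 47.2 × 2.09 × 24.7 = 2437 J
q2 (melt at 0 °C): 47.2 × 334.0 = 15765 J
q3 (heat water 0.0→100.0 °C): 47.2 × 4.2 × 100.0 = 19824 J
q4 (vaporize at 100 °C): 47.2 × 2253.0 = 106342 J
q5 (heat steam 100.0→148.2 °C): 47.2 × 2.01 × 48.2 = 4573 J
Total: 2437 + 15765 + 19824 + 106342 + 4573 = 148941 J = 149 kJ

q = 149 kJ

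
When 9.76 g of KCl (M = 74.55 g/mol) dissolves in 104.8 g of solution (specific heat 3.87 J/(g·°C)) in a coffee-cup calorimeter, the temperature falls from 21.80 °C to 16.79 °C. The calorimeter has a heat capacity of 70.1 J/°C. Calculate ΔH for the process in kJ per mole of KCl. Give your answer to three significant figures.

|ΔT| = |16.79 − 21.80| = 5.01 °C
|q_surr| = (104.8 × 3.87 + 70.1) × 5.01 = 475.676 × 5.01 = 2383 J
n(KCl) = 9.76 / 74.55 = 0.1309 mol
Temperature fell, so q_rxn = +|q_surr| = 2.383 kJ
ΔH = q_rxn / n = 18.20 kJ/mol

ΔH = 18.2 kJ/mol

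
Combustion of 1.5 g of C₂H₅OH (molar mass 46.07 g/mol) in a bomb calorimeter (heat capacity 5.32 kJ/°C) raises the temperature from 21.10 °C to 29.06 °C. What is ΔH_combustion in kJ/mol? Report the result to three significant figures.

ΔT = 29.06 − 21.10 = 7.96 °C
q_cal = C_cal × ΔT = 5.32 × 7.96 = 42.3472 kJ
n = 1.5 / 46.07 = 0.03256 mol
q_rxn = −q_cal = -42.3472 kJ
ΔH = -42.3472 / 0.03256 = -1301 kJ/mol

ΔH = -1300 kJ/mol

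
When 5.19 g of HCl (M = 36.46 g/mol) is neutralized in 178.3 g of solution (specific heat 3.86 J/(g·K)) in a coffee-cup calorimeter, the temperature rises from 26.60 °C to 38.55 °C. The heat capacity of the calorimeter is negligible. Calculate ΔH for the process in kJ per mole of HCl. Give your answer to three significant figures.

|ΔT| = |38.55 − 26.60| = 11.95 °C
|q_surr| = (178.3 × 3.86) × 11.95 = 688.238 × 11.95 = 8224 J
n(HCl) = 5.19 / 36.46 = 0.1423 mol
Temperature rose, so q_rxn = −|q_surr| = -8.224 kJ
ΔH = q_rxn / n = -57.79 kJ/mol

ΔH = -57.8 kJ/mol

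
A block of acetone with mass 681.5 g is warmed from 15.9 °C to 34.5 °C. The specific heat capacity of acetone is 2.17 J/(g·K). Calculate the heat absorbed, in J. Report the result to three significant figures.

q = m c ΔT = 681.5 × 2.17 × (34.5 − 15.9)
q = 681.5 × 2.17 × 18.6 = 27510 J

q = 27500 J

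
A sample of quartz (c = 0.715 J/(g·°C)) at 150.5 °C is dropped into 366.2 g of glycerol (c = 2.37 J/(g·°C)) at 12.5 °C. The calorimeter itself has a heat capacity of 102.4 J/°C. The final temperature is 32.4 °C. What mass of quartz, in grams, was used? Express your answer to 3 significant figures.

q_gained = (366.2 × 2.37 + 102.4) × (32.4 − 12.5) = 19310 J
q_lost = m × 0.715 × (150.5 − 32.4) = 84.4415 m
m = 19310 / 84.4415 = 229 g

m = 229 g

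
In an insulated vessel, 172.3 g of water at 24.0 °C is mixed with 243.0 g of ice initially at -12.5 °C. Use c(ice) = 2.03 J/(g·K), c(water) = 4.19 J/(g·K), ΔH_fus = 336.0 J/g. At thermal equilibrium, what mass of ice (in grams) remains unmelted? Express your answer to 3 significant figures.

Heat to warm all ice to 0 °C: 243.0×2.03×12.5 = 6166.1 J
Heat released by water cooling to 0 °C: 172.3×4.19×24.0 = 17326 J
17326 J < 6166.1 + 243.0×336.0 = 87814.1 J, so not all ice melts; final T = 0 °C.
Heat left for melting: 17326 − 6166.1 = 11159.9 J
Mass melted = 11159.9 / 336.0 = 33.21 g
Ice remaining = 243.0 − 33.21 = 209.79 g

m_ice remaining = 210 g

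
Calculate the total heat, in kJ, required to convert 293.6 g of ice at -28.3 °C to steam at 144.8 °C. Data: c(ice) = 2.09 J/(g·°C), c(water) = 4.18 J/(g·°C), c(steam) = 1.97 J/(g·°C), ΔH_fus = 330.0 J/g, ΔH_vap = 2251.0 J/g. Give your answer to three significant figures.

q = 924 kJ

q1 (heat ice -28.3→0.0 °C): 293.6 × 2.09 × 28.3 = 17366 J
q2 (melt at 0 °C): 293.6 × 330.0 = 96888 J
q3 (heat water 0.0→100.0 °C): 293.6 × 4.18 × 100.0 = 122725 J
q4 (vaporize at 100 °C): 293.6 × 2251.0 = 660894 J
q5 (heat steam 100.0→144.8 °C): 293.6 × 1.97 × 44.8 = 25912 J
Total: 17366 + 96888 + 122725 + 660894 + 25912 = 923785 J = 924 kJ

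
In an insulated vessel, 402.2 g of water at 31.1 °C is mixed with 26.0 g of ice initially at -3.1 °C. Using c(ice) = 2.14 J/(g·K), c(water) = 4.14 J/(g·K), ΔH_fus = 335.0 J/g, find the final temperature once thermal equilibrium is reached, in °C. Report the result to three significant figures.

T_f = 24.2 °C

Heat to bring ice to 0 °C and melt it: q₁ = 26.0×2.14×3.1 + 26.0×335.0 = 8882.5 J
Heat the water can supply cooling to 0 °C: 402.2×4.14×31.1 = 51784.9 J > q₁, so all ice melts.
Energy balance: 402.2×4.14×(31.1 − T) = 8882.5 + 26.0×4.14×(T − 0)
1665.108(31.1 − T) = 8882.5 + 107.64 T
51784.9 − 8882.5 = 1772.748 T
T = 42902.4 / 1772.748 = 24.20 °C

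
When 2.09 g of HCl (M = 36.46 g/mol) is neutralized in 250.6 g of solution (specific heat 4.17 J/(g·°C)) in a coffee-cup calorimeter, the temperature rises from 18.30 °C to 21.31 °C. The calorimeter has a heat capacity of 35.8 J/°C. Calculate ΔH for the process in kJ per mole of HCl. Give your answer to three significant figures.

ΔH = -56.8 kJ/mol

|ΔT| = |21.31 − 18.30| = 3.01 °C
|q_surr| = (250.6 × 4.17 + 35.8) × 3.01 = 1080.802 × 3.01 = 3253 J
n(HCl) = 2.09 / 36.46 = 0.05732 mol
Temperature rose, so q_rxn = −|q_surr| = -3.253 kJ
ΔH = q_rxn / n = -56.75 kJ/mol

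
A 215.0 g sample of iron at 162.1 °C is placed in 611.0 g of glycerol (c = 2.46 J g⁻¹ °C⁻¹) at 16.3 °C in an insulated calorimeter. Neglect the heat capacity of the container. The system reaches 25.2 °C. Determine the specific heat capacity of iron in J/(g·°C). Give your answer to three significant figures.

c = 0.454 J/(g·°C)

q_gained = (611.0 × 2.46) × (25.2 − 16.3) = 13377 J
q_lost = 215.0 × c × (162.1 − 25.2) = 29433.5 c
Set equal: c = 13377 / 29433.5 = 0.454 J/(g·°C)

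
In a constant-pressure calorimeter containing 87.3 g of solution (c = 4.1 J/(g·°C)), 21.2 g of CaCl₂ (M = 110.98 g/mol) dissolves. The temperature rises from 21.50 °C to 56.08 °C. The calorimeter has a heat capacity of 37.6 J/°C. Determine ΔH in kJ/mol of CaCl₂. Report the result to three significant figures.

ΔH = -71.6 kJ/mol

|ΔT| = |56.08 − 21.50| = 34.58 °C
|q_surr| = (87.3 × 4.1 + 37.6) × 34.58 = 395.53 × 34.58 = 13680 J
n(CaCl₂) = 21.2 / 110.98 = 0.1910 mol
Temperature rose, so q_rxn = −|q_surr| = -13.68 kJ
ΔH = q_rxn / n = -71.62 kJ/mol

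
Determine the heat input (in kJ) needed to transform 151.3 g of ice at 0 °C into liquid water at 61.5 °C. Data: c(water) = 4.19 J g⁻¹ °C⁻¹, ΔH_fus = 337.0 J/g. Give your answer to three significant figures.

q1 (melt at 0 °C): 151.3 × 337.0 = 50988 J
q2 (heat water 0.0→61.5 °C): 151.3 × 4.19 × 61.5 = 38988 J
Total: 50988 + 38988 = 89976 J = 90.0 kJ

q = 90.0 kJ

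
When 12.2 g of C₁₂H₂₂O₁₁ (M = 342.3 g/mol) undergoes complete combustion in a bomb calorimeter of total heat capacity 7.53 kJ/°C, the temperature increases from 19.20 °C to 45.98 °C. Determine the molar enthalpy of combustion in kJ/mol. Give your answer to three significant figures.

ΔH = -5660 kJ/mol

ΔT = 45.98 − 19.20 = 26.78 °C
q_cal = C_cal × ΔT = 7.53 × 26.78 = 201.6534 kJ
n = 12.2 / 342.3 = 0.03564 mol
q_rxn = −q_cal = -201.6534 kJ
ΔH = -201.6534 / 0.03564 = -5658 kJ/mol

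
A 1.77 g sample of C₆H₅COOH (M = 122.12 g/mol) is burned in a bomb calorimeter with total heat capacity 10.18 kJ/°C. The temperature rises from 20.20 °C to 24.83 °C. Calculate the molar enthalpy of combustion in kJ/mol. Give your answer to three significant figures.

ΔT = 24.83 − 20.20 = 4.63 °C
q_cal = C_cal × ΔT = 10.18 × 4.63 = 47.1334 kJ
n = 1.77 / 122.12 = 0.01449 mol
q_rxn = −q_cal = -47.1334 kJ
ΔH = -47.1334 / 0.01449 = -3253 kJ/mol

ΔH = -3250 kJ/mol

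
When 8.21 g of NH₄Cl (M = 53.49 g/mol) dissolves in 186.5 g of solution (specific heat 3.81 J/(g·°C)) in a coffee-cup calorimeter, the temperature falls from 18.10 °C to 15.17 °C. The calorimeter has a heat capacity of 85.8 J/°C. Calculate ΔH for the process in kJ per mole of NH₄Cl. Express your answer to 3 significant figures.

ΔH = 15.2 kJ/mol

|ΔT| = |15.17 − 18.10| = 2.93 °C
|q_surr| = (186.5 × 3.81 + 85.8) × 2.93 = 796.365 × 2.93 = 2333 J
n(NH₄Cl) = 8.21 / 53.49 = 0.1535 mol
Temperature fell, so q_rxn = +|q_surr| = 2.333 kJ
ΔH = q_rxn / n = 15.20 kJ/mol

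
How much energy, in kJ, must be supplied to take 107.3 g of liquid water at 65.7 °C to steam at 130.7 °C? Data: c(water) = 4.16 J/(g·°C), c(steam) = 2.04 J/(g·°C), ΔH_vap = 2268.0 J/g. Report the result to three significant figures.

q1 (heat water 65.7→100.0 °C): 107.3 × 4.16 × 34.3 = 15310 J
q2 (vaporize at 100 °C): 107.3 × 2268.0 = 243356 J
q3 (heat steam 100.0→130.7 °C): 107.3 × 2.04 × 30.7 = 6720 J
Total: 15310 + 243356 + 6720 = 265386 J = 265 kJ

q = 265 kJ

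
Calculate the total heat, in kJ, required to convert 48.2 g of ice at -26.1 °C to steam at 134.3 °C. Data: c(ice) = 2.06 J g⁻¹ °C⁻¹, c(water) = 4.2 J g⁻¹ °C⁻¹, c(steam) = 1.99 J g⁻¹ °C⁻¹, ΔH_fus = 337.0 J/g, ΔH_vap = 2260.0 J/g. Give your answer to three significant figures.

q = 151 kJ

q1 (heat ice -26.1→0.0 °C): 48.2 × 2.06 × 26.1 = 2592 J
q2 (melt at 0 °C): 48.2 × 337.0 = 16243 J
q3 (heat water 0.0→100.0 °C): 48.2 × 4.2 × 100.0 = 20244 J
q4 (vaporize at 100 °C): 48.2 × 2260.0 = 108932 J
q5 (heat steam 100.0→134.3 °C): 48.2 × 1.99 × 34.3 = 3290 J
Total: 2592 + 16243 + 20244 + 108932 + 3290 = 151301 J = 151 kJ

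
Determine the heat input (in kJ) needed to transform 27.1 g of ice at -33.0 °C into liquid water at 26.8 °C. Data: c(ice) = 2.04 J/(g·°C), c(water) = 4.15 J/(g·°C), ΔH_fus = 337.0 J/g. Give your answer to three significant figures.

q = 14.0 kJ

q1 (heat ice -33.0→0.0 °C): 27.1 × 2.04 × 33.0 = 1824 J
q2 (melt at 0 °C): 27.1 × 337.0 = 9133 J
q3 (heat water 0.0→26.8 °C): 27.1 × 4.15 × 26.8 = 3014 J
Total: 1824 + 9133 + 3014 = 13971 J = 14.0 kJ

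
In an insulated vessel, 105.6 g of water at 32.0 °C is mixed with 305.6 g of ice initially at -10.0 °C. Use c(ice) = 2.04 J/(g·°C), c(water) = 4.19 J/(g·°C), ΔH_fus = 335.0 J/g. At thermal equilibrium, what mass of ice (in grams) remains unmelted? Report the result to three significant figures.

m_ice remaining = 282 g

Heat to warm all ice to 0 °C: 305.6×2.04×10.0 = 6234.2 J
Heat released by water cooling to 0 °C: 105.6×4.19×32.0 = 14159 J
14159 J < 6234.2 + 305.6×335.0 = 108610.2 J, so not all ice melts; final T = 0 °C.
Heat left for melting: 14159 − 6234.2 = 7924.8 J
Mass melted = 7924.8 / 335.0 = 23.66 g
Ice remaining = 305.6 − 23.66 = 281.94 g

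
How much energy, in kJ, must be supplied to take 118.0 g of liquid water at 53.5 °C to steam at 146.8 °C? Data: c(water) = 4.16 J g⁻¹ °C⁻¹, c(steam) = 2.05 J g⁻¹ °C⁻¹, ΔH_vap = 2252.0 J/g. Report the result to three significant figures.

q = 300 kJ

q1 (heat water 53.5→100.0 °C): 118.0 × 4.16 × 46.5 = 22826 J
q2 (vaporize at 100 °C): 118.0 × 2252.0 = 265736 J
q3 (heat steam 100.0→146.8 °C): 118.0 × 2.05 × 46.8 = 11321 J
Total: 22826 + 265736 + 11321 = 299883 J = 300 kJ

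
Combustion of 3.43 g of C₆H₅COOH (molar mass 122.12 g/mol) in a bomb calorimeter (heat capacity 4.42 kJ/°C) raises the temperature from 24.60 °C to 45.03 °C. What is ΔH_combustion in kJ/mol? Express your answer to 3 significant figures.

ΔT = 45.03 − 24.60 = 20.43 °C
q_cal = C_cal × ΔT = 4.42 × 20.43 = 90.3006 kJ
n = 3.43 / 122.12 = 0.028087 mol
q_rxn = −q_cal = -90.3006 kJ
ΔH = -90.3006 / 0.028087 = -3215 kJ/mol

ΔH = -3220 kJ/mol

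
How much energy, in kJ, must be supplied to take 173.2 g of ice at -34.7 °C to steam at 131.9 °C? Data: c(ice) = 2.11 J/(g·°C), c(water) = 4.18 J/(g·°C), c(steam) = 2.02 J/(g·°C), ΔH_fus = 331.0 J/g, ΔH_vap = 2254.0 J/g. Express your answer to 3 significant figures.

q1 (heat ice -34.7→0.0 °C): 173.2 × 2.11 × 34.7 = 12681 J
q2 (melt at 0 °C): 173.2 × 331.0 = 57329 J
q3 (heat water 0.0→100.0 °C): 173.2 × 4.18 × 100.0 = 72398 J
q4 (vaporize at 100 °C): 173.2 × 2254.0 = 390393 J
q5 (heat steam 100.0→131.9 °C): 173.2 × 2.02 × 31.9 = 11161 J
Total: 12681 + 57329 + 72398 + 390393 + 11161 = 543962 J = 544 kJ

q = 544 kJ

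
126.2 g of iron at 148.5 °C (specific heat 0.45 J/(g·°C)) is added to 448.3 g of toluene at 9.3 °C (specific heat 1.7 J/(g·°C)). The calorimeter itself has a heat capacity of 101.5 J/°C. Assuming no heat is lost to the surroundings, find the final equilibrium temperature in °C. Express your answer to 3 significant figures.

Heat lost by iron = heat gained by toluene + calorimeter.
(126.2)(0.45)(148.5 − T) = [(448.3)(1.7) + 101.5](T − 9.3)
56.79 (148.5 − T) = 863.61 (T − 9.3)
8433.3 − 56.79 T = 863.61 T − 8031.6
16464.9 = 920.40 T
T = 17.89 °C

T_f = 17.9 °C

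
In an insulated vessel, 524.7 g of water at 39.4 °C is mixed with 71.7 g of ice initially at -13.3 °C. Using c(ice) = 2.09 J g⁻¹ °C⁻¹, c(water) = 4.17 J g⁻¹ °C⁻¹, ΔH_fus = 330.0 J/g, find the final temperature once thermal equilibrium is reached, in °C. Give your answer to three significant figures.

T_f = 24.3 °C

Heat to bring ice to 0 °C and melt it: q₁ = 71.7×2.09×13.3 + 71.7×330.0 = 25654 J
Heat the water can supply cooling to 0 °C: 524.7×4.17×39.4 = 86207.2 J > q₁, so all ice melts.
Energy balance: 524.7×4.17×(39.4 − T) = 25654 + 71.7×4.17×(T − 0)
2187.999(39.4 − T) = 25654 + 298.989 T
86207.2 − 25654 = 2486.988 T
T = 60553.2 / 2486.988 = 24.348 °C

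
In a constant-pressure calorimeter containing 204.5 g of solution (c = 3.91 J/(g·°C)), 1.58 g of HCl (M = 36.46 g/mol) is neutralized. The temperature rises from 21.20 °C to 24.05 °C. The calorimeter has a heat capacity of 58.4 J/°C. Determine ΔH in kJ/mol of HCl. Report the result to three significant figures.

|ΔT| = |24.05 − 21.20| = 2.85 °C
|q_surr| = (204.5 × 3.91 + 58.4) × 2.85 = 857.995 × 2.85 = 2445 J
n(HCl) = 1.58 / 36.46 = 0.04334 mol
Temperature rose, so q_rxn = −|q_surr| = -2.445 kJ
ΔH = q_rxn / n = -56.41 kJ/mol

ΔH = -56.4 kJ/mol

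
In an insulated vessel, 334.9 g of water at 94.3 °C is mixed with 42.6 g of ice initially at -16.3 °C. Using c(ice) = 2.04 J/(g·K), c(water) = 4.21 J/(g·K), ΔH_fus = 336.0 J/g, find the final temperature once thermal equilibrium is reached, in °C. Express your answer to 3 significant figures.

T_f = 73.8 °C

Heat to bring ice to 0 °C and melt it: q₁ = 42.6×2.04×16.3 + 42.6×336.0 = 15730 J
Heat the water can supply cooling to 0 °C: 334.9×4.21×94.3 = 132956 J > q₁, so all ice melts.
Energy balance: 334.9×4.21×(94.3 − T) = 15730 + 42.6×4.21×(T − 0)
1409.929(94.3 − T) = 15730 + 179.346 T
132956 − 15730 = 1589.275 T
T = 117226 / 1589.275 = 73.76 °C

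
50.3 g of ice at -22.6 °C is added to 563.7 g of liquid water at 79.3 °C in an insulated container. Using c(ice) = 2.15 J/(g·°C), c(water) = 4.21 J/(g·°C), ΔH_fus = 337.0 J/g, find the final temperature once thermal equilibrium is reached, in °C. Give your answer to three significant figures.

Heat to bring ice to 0 °C and melt it: q₁ = 50.3×2.15×22.6 + 50.3×337.0 = 19395 J
Heat the water can supply cooling to 0 °C: 563.7×4.21×79.3 = 188193 J > q₁, so all ice melts.
Energy balance: 563.7×4.21×(79.3 − T) = 19395 + 50.3×4.21×(T − 0)
2373.177(79.3 − T) = 19395 + 211.763 T
188193 − 19395 = 2584.940 T
T = 168798 / 2584.940 = 65.30 °C

T_f = 65.3 °C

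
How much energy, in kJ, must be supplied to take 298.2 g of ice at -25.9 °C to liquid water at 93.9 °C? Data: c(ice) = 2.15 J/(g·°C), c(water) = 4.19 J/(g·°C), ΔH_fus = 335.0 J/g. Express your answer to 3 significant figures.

q = 234 kJ

q1 (heat ice -25.9→0.0 °C): 298.2 × 2.15 × 25.9 = 16605 J
q2 (melt at 0 °C): 298.2 × 335.0 = 99897 J
q3 (heat water 0.0→93.9 °C): 298.2 × 4.19 × 93.9 = 117324 J
Total: 16605 + 99897 + 117324 = 233826 J = 234 kJ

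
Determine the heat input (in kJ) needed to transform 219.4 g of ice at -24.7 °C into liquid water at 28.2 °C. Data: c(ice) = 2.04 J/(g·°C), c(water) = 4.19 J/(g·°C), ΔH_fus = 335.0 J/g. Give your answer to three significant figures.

q1 (heat ice -24.7→0.0 °C): 219.4 × 2.04 × 24.7 = 11055 J
q2 (melt at 0 °C): 219.4 × 335.0 = 73499 J
q3 (heat water 0.0→28.2 °C): 219.4 × 4.19 × 28.2 = 25924 J
Total: 11055 + 73499 + 25924 = 110478 J = 110 kJ

q = 110 kJ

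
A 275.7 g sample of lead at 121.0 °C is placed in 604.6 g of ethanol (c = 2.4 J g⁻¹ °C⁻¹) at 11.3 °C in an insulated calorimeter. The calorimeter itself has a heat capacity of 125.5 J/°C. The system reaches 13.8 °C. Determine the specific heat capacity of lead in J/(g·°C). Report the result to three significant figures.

q_gained = (604.6 × 2.4 + 125.5) × (13.8 − 11.3) = 3941 J
q_lost = 275.7 × c × (121.0 − 13.8) = 29555.04 c
Set equal: c = 3941 / 29555.04 = 0.133 J/(g·°C)

c = 0.133 J/(g·°C)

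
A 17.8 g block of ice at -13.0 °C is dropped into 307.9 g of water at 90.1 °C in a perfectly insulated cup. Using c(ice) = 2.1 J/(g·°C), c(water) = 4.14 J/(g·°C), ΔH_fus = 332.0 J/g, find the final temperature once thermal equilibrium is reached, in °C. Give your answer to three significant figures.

Heat to bring ice to 0 °C and melt it: q₁ = 17.8×2.1×13.0 + 17.8×332.0 = 6395.5 J
Heat the water can supply cooling to 0 °C: 307.9×4.14×90.1 = 114851 J > q₁, so all ice melts.
Energy balance: 307.9×4.14×(90.1 − T) = 6395.5 + 17.8×4.14×(T − 0)
1274.706(90.1 − T) = 6395.5 + 73.692 T
114851 − 6395.5 = 1348.398 T
T = 108455.5 / 1348.398 = 80.43 °C

T_f = 80.4 °C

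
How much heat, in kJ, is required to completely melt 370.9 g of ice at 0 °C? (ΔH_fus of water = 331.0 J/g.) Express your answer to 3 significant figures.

q = 123 kJ

q = m × ΔH_fus = 370.9 × 331.0 = 122800 J = 123 kJ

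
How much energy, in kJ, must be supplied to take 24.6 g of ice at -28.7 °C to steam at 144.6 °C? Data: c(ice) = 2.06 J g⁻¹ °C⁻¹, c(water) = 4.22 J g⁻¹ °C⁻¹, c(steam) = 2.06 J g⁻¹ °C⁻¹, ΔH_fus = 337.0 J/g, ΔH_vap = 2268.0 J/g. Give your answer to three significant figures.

q = 78.2 kJ

q1 (heat ice -28.7→0.0 °C): 24.6 × 2.06 × 28.7 = 1454 J
q2 (melt at 0 °C): 24.6 × 337.0 = 8290 J
q3 (heat water 0.0→100.0 °C): 24.6 × 4.22 × 100.0 = 10381 J
q4 (vaporize at 100 °C): 24.6 × 2268.0 = 55793 J
q5 (heat steam 100.0→144.6 °C): 24.6 × 2.06 × 44.6 = 2260 J
Total: 1454 + 8290 + 10381 + 55793 + 2260 = 78178 J = 78.2 kJ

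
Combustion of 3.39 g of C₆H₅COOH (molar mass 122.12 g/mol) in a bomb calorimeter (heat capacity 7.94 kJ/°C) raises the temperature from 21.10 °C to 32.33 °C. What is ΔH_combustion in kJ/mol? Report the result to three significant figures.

ΔH = -3210 kJ/mol

ΔT = 32.33 − 21.10 = 11.23 °C
q_cal = C_cal × ΔT = 7.94 × 11.23 = 89.1662 kJ
n = 3.39 / 122.12 = 0.02776 mol
q_rxn = −q_cal = -89.1662 kJ
ΔH = -89.1662 / 0.02776 = -3212 kJ/mol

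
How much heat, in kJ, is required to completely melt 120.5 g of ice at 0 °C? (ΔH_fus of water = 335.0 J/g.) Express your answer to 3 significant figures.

q = m × ΔH_fus = 120.5 × 335.0 = 40370 J = 40.4 kJ

q = 40.4 kJ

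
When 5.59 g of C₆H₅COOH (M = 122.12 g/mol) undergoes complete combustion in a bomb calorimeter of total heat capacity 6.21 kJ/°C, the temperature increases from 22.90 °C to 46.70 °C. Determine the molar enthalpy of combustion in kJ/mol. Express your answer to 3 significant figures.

ΔT = 46.70 − 22.90 = 23.80 °C
q_cal = C_cal × ΔT = 6.21 × 23.80 = 147.798 kJ
n = 5.59 / 122.12 = 0.04577 mol
q_rxn = −q_cal = -147.798 kJ
ΔH = -147.798 / 0.04577 = -3229 kJ/mol

ΔH = -3230 kJ/mol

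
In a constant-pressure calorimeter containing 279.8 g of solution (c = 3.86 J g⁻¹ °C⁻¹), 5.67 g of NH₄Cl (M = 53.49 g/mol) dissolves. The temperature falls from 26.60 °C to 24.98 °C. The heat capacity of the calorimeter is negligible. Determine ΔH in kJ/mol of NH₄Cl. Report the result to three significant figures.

ΔH = 16.5 kJ/mol

|ΔT| = |24.98 − 26.60| = 1.62 °C
|q_surr| = (279.8 × 3.86) × 1.62 = 1080.028 × 1.62 = 1750 J
n(NH₄Cl) = 5.67 / 53.49 = 0.1060 mol
Temperature fell, so q_rxn = +|q_surr| = 1.750 kJ
ΔH = q_rxn / n = 16.51 kJ/mol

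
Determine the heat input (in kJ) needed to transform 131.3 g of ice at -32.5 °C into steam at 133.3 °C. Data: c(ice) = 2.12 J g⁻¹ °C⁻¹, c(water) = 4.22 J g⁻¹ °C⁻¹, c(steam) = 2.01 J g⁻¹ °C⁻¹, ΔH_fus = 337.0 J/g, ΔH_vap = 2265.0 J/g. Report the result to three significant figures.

q = 415 kJ

q1 (heat ice -32.5→0.0 °C): 131.3 × 2.12 × 32.5 = 9047 J
q2 (melt at 0 °C): 131.3 × 337.0 = 44248 J
q3 (heat water 0.0→100.0 °C): 131.3 × 4.22 × 100.0 = 55409 J
q4 (vaporize at 100 °C): 131.3 × 2265.0 = 297395 J
q5 (heat steam 100.0→133.3 °C): 131.3 × 2.01 × 33.3 = 8788 J
Total: 9047 + 44248 + 55409 + 297395 + 8788 = 414887 J = 415 kJ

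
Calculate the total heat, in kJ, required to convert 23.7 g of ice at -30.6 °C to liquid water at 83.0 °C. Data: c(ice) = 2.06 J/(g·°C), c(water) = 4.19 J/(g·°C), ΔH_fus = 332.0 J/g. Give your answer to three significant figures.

q = 17.6 kJ

q1 (heat ice -30.6→0.0 °C): 23.7 × 2.06 × 30.6 = 1494 J
q2 (melt at 0 °C): 23.7 × 332.0 = 7868 J
q3 (heat water 0.0→83.0 °C): 23.7 × 4.19 × 83.0 = 8242 J
Total: 1494 + 7868 + 8242 = 17604 J = 17.6 kJ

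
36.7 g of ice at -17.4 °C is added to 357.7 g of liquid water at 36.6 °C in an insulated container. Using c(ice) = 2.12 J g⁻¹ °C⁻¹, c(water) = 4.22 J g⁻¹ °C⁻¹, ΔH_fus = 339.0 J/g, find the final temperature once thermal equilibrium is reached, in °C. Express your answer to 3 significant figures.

Heat to bring ice to 0 °C and melt it: q₁ = 36.7×2.12×17.4 + 36.7×339.0 = 13795 J
Heat the water can supply cooling to 0 °C: 357.7×4.22×36.6 = 55247.5 J > q₁, so all ice melts.
Energy balance: 357.7×4.22×(36.6 − T) = 13795 + 36.7×4.22×(T − 0)
1509.494(36.6 − T) = 13795 + 154.874 T
55247.5 − 13795 = 1664.368 T
T = 41452.5 / 1664.368 = 24.91 °C

T_f = 24.9 °C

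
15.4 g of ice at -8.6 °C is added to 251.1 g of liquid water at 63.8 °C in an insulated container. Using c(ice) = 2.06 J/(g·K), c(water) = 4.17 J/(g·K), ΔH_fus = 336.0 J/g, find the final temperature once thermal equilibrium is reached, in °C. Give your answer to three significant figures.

T_f = 55.2 °C

Heat to bring ice to 0 °C and melt it: q₁ = 15.4×2.06×8.6 + 15.4×336.0 = 5447.2 J
Heat the water can supply cooling to 0 °C: 251.1×4.17×63.8 = 66804.2 J > q₁, so all ice melts.
Energy balance: 251.1×4.17×(63.8 − T) = 5447.2 + 15.4×4.17×(T − 0)
1047.087(63.8 − T) = 5447.2 + 64.218 T
66804.2 − 5447.2 = 1111.305 T
T = 61357.0 / 1111.305 = 55.21 °C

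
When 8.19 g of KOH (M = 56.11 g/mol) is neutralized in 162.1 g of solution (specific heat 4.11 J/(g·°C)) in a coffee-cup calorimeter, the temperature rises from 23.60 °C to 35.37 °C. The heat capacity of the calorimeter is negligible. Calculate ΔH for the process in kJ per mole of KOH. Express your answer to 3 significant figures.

|ΔT| = |35.37 − 23.60| = 11.77 °C
|q_surr| = (162.1 × 4.11) × 11.77 = 666.231 × 11.77 = 7842 J
n(KOH) = 8.19 / 56.11 = 0.1460 mol
Temperature rose, so q_rxn = −|q_surr| = -7.842 kJ
ΔH = q_rxn / n = -53.71 kJ/mol

ΔH = -53.7 kJ/mol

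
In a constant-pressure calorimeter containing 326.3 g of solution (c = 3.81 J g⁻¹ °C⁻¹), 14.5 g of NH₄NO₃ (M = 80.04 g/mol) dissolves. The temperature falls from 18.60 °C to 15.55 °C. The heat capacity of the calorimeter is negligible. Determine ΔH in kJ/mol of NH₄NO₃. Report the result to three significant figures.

|ΔT| = |15.55 − 18.60| = 3.05 °C
|q_surr| = (326.3 × 3.81) × 3.05 = 1243.203 × 3.05 = 3792 J
n(NH₄NO₃) = 14.5 / 80.04 = 0.1812 mol
Temperature fell, so q_rxn = +|q_surr| = 3.792 kJ
ΔH = q_rxn / n = 20.93 kJ/mol

ΔH = 20.9 kJ/mol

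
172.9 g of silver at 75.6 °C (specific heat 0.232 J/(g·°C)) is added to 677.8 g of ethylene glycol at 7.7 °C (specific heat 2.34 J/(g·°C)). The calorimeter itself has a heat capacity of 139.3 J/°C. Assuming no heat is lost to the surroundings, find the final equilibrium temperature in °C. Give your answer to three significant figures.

Heat lost by silver = heat gained by ethylene glycol + calorimeter.
(172.9)(0.232)(75.6 − T) = [(677.8)(2.34) + 139.3](T − 7.7)
40.1128 (75.6 − T) = 1725.352 (T − 7.7)
3032.5 − 40.1128 T = 1725.352 T − 13285
16317.5 = 1765.4648 T
T = 9.243 °C

T_f = 9.24 °C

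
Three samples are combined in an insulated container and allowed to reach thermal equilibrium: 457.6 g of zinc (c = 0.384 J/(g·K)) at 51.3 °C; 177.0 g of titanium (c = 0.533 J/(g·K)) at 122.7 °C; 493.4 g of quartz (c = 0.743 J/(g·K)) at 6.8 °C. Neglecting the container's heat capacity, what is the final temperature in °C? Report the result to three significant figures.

Σ mᵢcᵢ(T − Tᵢ) = 0  ⇒  T = Σ mᵢcᵢTᵢ / Σ mᵢcᵢ
Σ mᵢcᵢ = 457.6×0.384 + 177.0×0.533 + 493.4×0.743 = 636.6556
Σ mᵢcᵢTᵢ = 175.7184×51.3 + 94.341×122.7 + 366.5962×6.8 = 23083
T = 23083 / 636.6556 = 36.26 °C

T_f = 36.3 °C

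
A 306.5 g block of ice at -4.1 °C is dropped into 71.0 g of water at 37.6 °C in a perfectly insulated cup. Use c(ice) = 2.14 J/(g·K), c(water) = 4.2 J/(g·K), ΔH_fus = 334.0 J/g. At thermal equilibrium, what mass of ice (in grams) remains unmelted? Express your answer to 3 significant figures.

Heat to warm all ice to 0 °C: 306.5×2.14×4.1 = 2689.2 J
Heat released by water cooling to 0 °C: 71.0×4.2×37.6 = 11212 J
11212 J < 2689.2 + 306.5×334.0 = 105060.2 J, so not all ice melts; final T = 0 °C.
Heat left for melting: 11212 − 2689.2 = 8522.8 J
Mass melted = 8522.8 / 334.0 = 25.52 g
Ice remaining = 306.5 − 25.52 = 280.98 g

m_ice remaining = 281 g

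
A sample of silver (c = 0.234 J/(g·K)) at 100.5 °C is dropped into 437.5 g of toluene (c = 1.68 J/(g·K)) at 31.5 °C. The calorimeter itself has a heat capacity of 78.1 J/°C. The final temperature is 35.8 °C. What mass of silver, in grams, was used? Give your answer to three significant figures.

m = 231 g

q_gained = (437.5 × 1.68 + 78.1) × (35.8 − 31.5) = 3496 J
q_lost = m × 0.234 × (100.5 − 35.8) = 15.1398 m
m = 3496 / 15.1398 = 231 g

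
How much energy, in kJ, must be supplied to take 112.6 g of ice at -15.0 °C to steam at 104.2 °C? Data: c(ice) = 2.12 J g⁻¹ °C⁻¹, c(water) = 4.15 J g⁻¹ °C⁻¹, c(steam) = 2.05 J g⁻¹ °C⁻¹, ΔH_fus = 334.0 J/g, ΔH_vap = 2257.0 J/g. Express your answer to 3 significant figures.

q = 343 kJ

q1 (heat ice -15.0→0.0 °C): 112.6 × 2.12 × 15.0 = 3581 J
q2 (melt at 0 °C): 112.6 × 334.0 = 37608 J
q3 (heat water 0.0→100.0 °C): 112.6 × 4.15 × 100.0 = 46729 J
q4 (vaporize at 100 °C): 112.6 × 2257.0 = 254138 J
q5 (heat steam 100.0→104.2 °C): 112.6 × 2.05 × 4.2 = 969 J
Total: 3581 + 37608 + 46729 + 254138 + 969 = 343025 J = 343 kJ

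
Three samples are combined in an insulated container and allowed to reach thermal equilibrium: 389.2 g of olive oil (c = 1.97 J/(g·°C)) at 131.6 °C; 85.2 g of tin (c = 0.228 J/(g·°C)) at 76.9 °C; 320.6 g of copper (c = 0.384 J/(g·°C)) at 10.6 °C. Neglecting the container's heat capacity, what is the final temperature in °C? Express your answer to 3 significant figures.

T_f = 114 °C

Σ mᵢcᵢ(T − Tᵢ) = 0  ⇒  T = Σ mᵢcᵢTᵢ / Σ mᵢcᵢ
Σ mᵢcᵢ = 389.2×1.97 + 85.2×0.228 + 320.6×0.384 = 909.2600
Σ mᵢcᵢTᵢ = 766.724×131.6 + 19.4256×76.9 + 123.1104×10.6 = 103700
T = 103700 / 909.2600 = 114.0 °C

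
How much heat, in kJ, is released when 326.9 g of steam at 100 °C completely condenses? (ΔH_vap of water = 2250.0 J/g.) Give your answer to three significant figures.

q = 736 kJ

q = m × ΔH_vap = 326.9 × 2250.0 = 735500 J = 736 kJ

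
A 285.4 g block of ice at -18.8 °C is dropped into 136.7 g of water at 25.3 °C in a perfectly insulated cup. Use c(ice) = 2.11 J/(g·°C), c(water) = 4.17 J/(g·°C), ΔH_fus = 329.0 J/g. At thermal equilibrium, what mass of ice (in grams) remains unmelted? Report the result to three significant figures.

m_ice remaining = 276 g

Heat to warm all ice to 0 °C: 285.4×2.11×18.8 = 11321 J
Heat released by water cooling to 0 °C: 136.7×4.17×25.3 = 14422 J
14422 J < 11321 + 285.4×329.0 = 105217.6 J, so not all ice melts; final T = 0 °C.
Heat left for melting: 14422 − 11321 = 3101 J
Mass melted = 3101 / 329.0 = 9.426 g
Ice remaining = 285.4 − 9.426 = 275.974 g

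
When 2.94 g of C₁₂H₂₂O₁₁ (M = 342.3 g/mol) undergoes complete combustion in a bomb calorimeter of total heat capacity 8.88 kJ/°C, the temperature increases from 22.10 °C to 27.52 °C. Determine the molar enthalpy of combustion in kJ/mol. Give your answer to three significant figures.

ΔH = -5600 kJ/mol

ΔT = 27.52 − 22.10 = 5.42 °C
q_cal = C_cal × ΔT = 8.88 × 5.42 = 48.1296 kJ
n = 2.94 / 342.3 = 0.008589 mol
q_rxn = −q_cal = -48.1296 kJ
ΔH = -48.1296 / 0.008589 = -5604 kJ/mol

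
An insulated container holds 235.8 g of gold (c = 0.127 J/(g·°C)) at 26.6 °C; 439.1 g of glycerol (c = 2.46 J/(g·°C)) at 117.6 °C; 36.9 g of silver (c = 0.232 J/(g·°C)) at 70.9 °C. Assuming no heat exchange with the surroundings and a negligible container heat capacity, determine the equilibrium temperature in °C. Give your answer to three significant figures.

T_f = 115 °C

Σ mᵢcᵢ(T − Tᵢ) = 0  ⇒  T = Σ mᵢcᵢTᵢ / Σ mᵢcᵢ
Σ mᵢcᵢ = 235.8×0.127 + 439.1×2.46 + 36.9×0.232 = 1118.6934
Σ mᵢcᵢTᵢ = 29.9466×26.6 + 1080.186×117.6 + 8.5608×70.9 = 128430
T = 128430 / 1118.6934 = 114.8 °C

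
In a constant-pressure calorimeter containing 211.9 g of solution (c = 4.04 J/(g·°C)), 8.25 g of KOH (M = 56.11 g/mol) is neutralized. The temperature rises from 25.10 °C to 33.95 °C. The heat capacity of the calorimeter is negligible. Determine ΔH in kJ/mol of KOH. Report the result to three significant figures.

ΔH = -51.5 kJ/mol

|ΔT| = |33.95 − 25.10| = 8.85 °C
|q_surr| = (211.9 × 4.04) × 8.85 = 856.076 × 8.85 = 7576 J
n(KOH) = 8.25 / 56.11 = 0.1470 mol
Temperature rose, so q_rxn = −|q_surr| = -7.576 kJ
ΔH = q_rxn / n = -51.54 kJ/mol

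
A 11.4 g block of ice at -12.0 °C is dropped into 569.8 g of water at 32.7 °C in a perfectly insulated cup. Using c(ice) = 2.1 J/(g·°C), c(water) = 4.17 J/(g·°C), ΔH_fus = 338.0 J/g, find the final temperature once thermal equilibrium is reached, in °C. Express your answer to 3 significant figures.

Heat to bring ice to 0 °C and melt it: q₁ = 11.4×2.1×12.0 + 11.4×338.0 = 4140.5 J
Heat the water can supply cooling to 0 °C: 569.8×4.17×32.7 = 77697.4 J > q₁, so all ice melts.
Energy balance: 569.8×4.17×(32.7 − T) = 4140.5 + 11.4×4.17×(T − 0)
2376.066(32.7 − T) = 4140.5 + 47.538 T
77697.4 − 4140.5 = 2423.604 T
T = 73556.9 / 2423.604 = 30.35 °C

T_f = 30.4 °C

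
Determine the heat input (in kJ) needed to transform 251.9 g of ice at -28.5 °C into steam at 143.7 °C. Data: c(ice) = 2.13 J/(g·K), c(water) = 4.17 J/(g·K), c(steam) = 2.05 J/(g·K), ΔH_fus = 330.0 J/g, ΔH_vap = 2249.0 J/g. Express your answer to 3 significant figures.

q1 (heat ice -28.5→0.0 °C): 251.9 × 2.13 × 28.5 = 15292 J
q2 (melt at 0 °C): 251.9 × 330.0 = 83127 J
q3 (heat water 0.0→100.0 °C): 251.9 × 4.17 × 100.0 = 105042 J
q4 (vaporize at 100 °C): 251.9 × 2249.0 = 566523 J
q5 (heat steam 100.0→143.7 °C): 251.9 × 2.05 × 43.7 = 22566 J
Total: 15292 + 83127 + 105042 + 566523 + 22566 = 792550 J = 793 kJ

q = 793 kJ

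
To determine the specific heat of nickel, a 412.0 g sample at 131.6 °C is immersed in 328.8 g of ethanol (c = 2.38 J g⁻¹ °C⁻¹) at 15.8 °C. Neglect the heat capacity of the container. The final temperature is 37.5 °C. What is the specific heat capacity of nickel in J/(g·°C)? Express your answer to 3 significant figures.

c = 0.438 J/(g·°C)

q_gained = (328.8 × 2.38) × (37.5 − 15.8) = 16980 J
q_lost = 412.0 × c × (131.6 − 37.5) = 38769.2 c
Set equal: c = 16980 / 38769.2 = 0.438 J/(g·°C)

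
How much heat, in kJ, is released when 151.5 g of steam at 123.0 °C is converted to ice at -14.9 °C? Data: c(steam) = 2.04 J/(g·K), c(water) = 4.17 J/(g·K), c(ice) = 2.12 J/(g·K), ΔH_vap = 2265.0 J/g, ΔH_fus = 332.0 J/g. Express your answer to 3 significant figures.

q1 (cool steam 123.0→100 °C): 151.5 × 2.04 × 23.0 = 7108 J
q2 (condense at 100 °C): 151.5 × 2265.0 = 343148 J
q3 (cool water 100→0 °C): 151.5 × 4.17 × 100.0 = 63176 J
q4 (freeze at 0 °C): 151.5 × 332.0 = 50298 J
q5 (cool ice 0→-14.9 °C): 151.5 × 2.12 × 14.9 = 4786 J
Total: 7108 + 343148 + 63176 + 50298 + 4786 = 468516 J = 469 kJ

q = 469 kJ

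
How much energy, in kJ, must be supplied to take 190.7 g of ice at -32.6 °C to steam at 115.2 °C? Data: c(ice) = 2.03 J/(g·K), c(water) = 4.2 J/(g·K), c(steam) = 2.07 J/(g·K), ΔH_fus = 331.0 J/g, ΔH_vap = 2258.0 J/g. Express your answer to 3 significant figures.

q1 (heat ice -32.6→0.0 °C): 190.7 × 2.03 × 32.6 = 12620 J
q2 (melt at 0 °C): 190.7 × 331.0 = 63122 J
q3 (heat water 0.0→100.0 °C): 190.7 × 4.2 × 100.0 = 80094 J
q4 (vaporize at 100 °C): 190.7 × 2258.0 = 430601 J
q5 (heat steam 100.0→115.2 °C): 190.7 × 2.07 × 15.2 = 6000 J
Total: 12620 + 63122 + 80094 + 430601 + 6000 = 592437 J = 592 kJ

q = 592 kJ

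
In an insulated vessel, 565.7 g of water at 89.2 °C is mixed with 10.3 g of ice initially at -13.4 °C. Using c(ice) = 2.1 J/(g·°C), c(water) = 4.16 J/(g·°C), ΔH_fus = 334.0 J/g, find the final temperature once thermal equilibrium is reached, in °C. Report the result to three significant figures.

T_f = 86.0 °C

Heat to bring ice to 0 °C and melt it: q₁ = 10.3×2.1×13.4 + 10.3×334.0 = 3730.0 J
Heat the water can supply cooling to 0 °C: 565.7×4.16×89.2 = 209915 J > q₁, so all ice melts.
Energy balance: 565.7×4.16×(89.2 − T) = 3730.0 + 10.3×4.16×(T − 0)
2353.312(89.2 − T) = 3730.0 + 42.848 T
209915 − 3730.0 = 2396.160 T
T = 206185.0 / 2396.160 = 86.048 °C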